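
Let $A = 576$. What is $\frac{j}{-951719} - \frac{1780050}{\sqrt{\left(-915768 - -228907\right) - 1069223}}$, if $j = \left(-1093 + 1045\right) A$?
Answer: $\frac{27648}{951719} + \frac{890025 i \sqrt{439021}}{439021} \approx 0.029051 + 1343.3 i$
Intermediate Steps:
$j = -27648$ ($j = \left(-1093 + 1045\right) 576 = \left(-48\right) 576 = -27648$)
$\frac{j}{-951719} - \frac{1780050}{\sqrt{\left(-915768 - -228907\right) - 1069223}} = - \frac{27648}{-951719} - \frac{1780050}{\sqrt{\left(-915768 - -228907\right) - 1069223}} = \left(-27648\right) \left(- \frac{1}{951719}\right) - \frac{1780050}{\sqrt{\left(-915768 + 228907\right) - 1069223}} = \frac{27648}{951719} - \frac{1780050}{\sqrt{-686861 - 1069223}} = \frac{27648}{951719} - \frac{1780050}{\sqrt{-1756084}} = \frac{27648}{951719} - \frac{1780050}{2 i \sqrt{439021}} = \frac{27648}{951719} - 1780050 \left(- \frac{i \sqrt{439021}}{878042}\right) = \frac{27648}{951719} + \frac{890025 i \sqrt{439021}}{439021}$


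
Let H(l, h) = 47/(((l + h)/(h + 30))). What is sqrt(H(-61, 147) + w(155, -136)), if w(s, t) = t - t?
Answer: sqrt(715434)/86 ≈ 9.8353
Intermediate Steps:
H(l, h) = 47*(30 + h)/(h + l) (H(l, h) = 47/(((h + l)/(30 + h))) = 47*((30 + h)/(h + l)) = 47*(30 + h)/(h + l))
w(s, t) = 0
sqrt(H(-61, 147) + w(155, -136)) = sqrt(47*(30 + 147)/(147 - 61) + 0) = sqrt(47*177/86 + 0) = sqrt(47*(1/86)*177 + 0) = sqrt(8319/86 + 0) = sqrt(8319/86) = sqrt(715434)/86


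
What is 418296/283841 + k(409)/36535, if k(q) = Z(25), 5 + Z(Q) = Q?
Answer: 3057624236/2074026187 ≈ 1.4742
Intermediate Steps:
Z(Q) = -5 + Q
k(q) = 20 (k(q) = -5 + 25 = 20)
418296/283841 + k(409)/36535 = 418296/283841 + 20/36535 = 418296*(1/283841) + 20*(1/36535) = 418296/283841 + 4/7307 = 3057624236/2074026187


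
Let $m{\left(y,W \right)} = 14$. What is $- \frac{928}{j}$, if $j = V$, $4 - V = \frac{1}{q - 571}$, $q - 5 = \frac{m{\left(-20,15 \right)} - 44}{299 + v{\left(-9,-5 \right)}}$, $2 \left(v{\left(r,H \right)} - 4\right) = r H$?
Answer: $- \frac{113997376}{491585} \approx -231.9$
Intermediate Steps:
$v{\left(r,H \right)} = 4 + \frac{H r}{2}$ ($v{\left(r,H \right)} = 4 + \frac{r H}{2} = 4 + \frac{H r}{2}$)
$q = \frac{1065}{217}$ ($q = 5 + \frac{14 - 44}{299 + \left(4 + \frac{1}{2} \left(-5\right) \left(-9\right)\right)} = 5 - \frac{30}{299 + \left(4 + \frac{45}{2}\right)} = 5 - \frac{30}{299 + \frac{53}{2}} = 5 - \frac{30}{\frac{651}{2}} = 5 - \frac{20}{217} = \frac{1065}{217} \approx 4.9078$)
$V = \frac{491585}{122842}$ ($V = 4 - \frac{1}{\frac{1065}{217} - 571} = 4 - \frac{1}{- \frac{122842}{217}} = 4 - - \frac{217}{122842} = 4 + \frac{217}{122842} = \frac{491585}{122842} \approx 4.0018$)
$j = \frac{491585}{122842} \approx 4.0018$
$- \frac{928}{j} = - \frac{928}{\frac{491585}{122842}} = \left(-928\right) \frac{122842}{491585} = - \frac{113997376}{491585}$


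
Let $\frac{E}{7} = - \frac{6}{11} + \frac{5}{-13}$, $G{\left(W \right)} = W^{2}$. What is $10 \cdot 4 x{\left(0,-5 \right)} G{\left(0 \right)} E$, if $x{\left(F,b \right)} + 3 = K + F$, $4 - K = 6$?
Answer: $0$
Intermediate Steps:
$K = -2$ ($K = 4 - 6 = -2$)
$x{\left(F,b \right)} = -5 + F$ ($x{\left(F,b \right)} = -3 + \left(-2 + F\right) = -5 + F$)
$E = - \frac{931}{143}$ ($E = 7 \left(- \frac{6}{11} + \frac{5}{-13}\right) = 7 \left(\left(-6\right) \frac{1}{11} + 5 \left(- \frac{1}{13}\right)\right) = 7 \left(- \frac{6}{11} - \frac{5}{13}\right) = 7 \left(- \frac{133}{143}\right) = - \frac{931}{143} \approx -6.5105$)
$10 \cdot 4 x{\left(0,-5 \right)} G{\left(0 \right)} E = 10 \cdot 4 \left(-5 + 0\right) 0^{2} \left(- \frac{931}{143}\right) = 10 \cdot 4 \left(-5\right) 0 \left(- \frac{931}{143}\right) = 10 \left(\left(-20\right) 0\right) \left(- \frac{931}{143}\right) = 10 \cdot 0 \left(- \frac{931}{143}\right) = 0 \left(- \frac{931}{143}\right) = 0$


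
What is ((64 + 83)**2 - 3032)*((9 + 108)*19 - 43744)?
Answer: -771335617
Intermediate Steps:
((64 + 83)**2 - 3032)*((9 + 108)*19 - 43744) = (147**2 - 3032)*(117*19 - 43744) = (21609 - 3032)*(2223 - 43744) = 18577*(-41521) = -771335617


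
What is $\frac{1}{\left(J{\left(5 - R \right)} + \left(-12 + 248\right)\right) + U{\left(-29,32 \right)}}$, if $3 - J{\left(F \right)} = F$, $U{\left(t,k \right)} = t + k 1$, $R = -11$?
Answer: $\frac{1}{226} \approx 0.0044248$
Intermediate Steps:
$U{\left(t,k \right)} = k + t$ ($U{\left(t,k \right)} = t + k = k + t$)
$J{\left(F \right)} = 3 - F$
$\frac{1}{\left(J{\left(5 - R \right)} + \left(-12 + 248\right)\right) + U{\left(-29,32 \right)}} = \frac{1}{\left(\left(3 - \left(5 - -11\right)\right) + \left(-12 + 248\right)\right) + \left(32 - 29\right)} = \frac{1}{\left(\left(3 - \left(5 + 11\right)\right) + 236\right) + 3} = \frac{1}{\left(\left(3 - 16\right) + 236\right) + 3} = \frac{1}{\left(-13 + 236\right) + 3} = \frac{1}{223 + 3} = \frac{1}{226}$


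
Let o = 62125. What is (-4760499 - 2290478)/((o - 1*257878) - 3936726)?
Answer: 7050977/4132479 ≈ 1.7062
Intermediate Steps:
(-4760499 - 2290478)/((o - 1*257878) - 3936726) = (-4760499 - 2290478)/((62125 - 1*257878) - 3936726) = -7050977/((62125 - 257878) - 3936726) = -7050977/(-195753 - 3936726) = -7050977/(-4132479) = -7050977*(-1/4132479) = 7050977/4132479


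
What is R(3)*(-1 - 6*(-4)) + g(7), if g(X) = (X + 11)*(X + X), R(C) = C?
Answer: 321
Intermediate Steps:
g(X) = 2*X*(11 + X) (g(X) = (11 + X)*(2*X) = 2*X*(11 + X))
R(3)*(-1 - 6*(-4)) + g(7) = 3*(-1 - 6*(-4)) + 2*7*(11 + 7) = 3*(-1 + 24) + 2*7*18 = 3*23 + 252 = 69 + 252 = 321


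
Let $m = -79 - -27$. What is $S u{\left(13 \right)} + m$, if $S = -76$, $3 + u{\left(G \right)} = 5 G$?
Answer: $-4764$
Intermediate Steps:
$m = -52$ ($m = -79 + 27 = -52$)
$u{\left(G \right)} = -3 + 5 G$
$S u{\left(13 \right)} + m = - 76 \left(-3 + 5 \cdot 13\right) - 52 = - 76 \left(-3 + 65\right) - 52 = \left(-76\right) 62 - 52 = -4712 - 52 = -4764$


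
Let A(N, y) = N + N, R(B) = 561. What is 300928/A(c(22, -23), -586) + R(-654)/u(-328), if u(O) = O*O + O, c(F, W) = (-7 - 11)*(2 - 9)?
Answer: 2689706245/2252376 ≈ 1194.2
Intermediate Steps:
c(F, W) = 126 (c(F, W) = -18*(-7) = 126)
A(N, y) = 2*N
u(O) = O + O**2 (u(O) = O**2 + O = O + O**2)
300928/A(c(22, -23), -586) + R(-654)/u(-328) = 300928/((2*126)) + 561/((-328*(1 - 328))) = 300928/252 + 561/((-328*(-327))) = 300928*(1/252) + 561/107256 = 75232/63 + 561*(1/107256) = 75232/63 + 187/35752 = 2689706245/2252376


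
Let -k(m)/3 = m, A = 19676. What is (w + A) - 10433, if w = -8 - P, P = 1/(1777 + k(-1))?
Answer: 16438299/1780 ≈ 9235.0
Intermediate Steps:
k(m) = -3*m
P = 1/1780 (P = 1/(1777 - 3*(-1)) = 1/(1777 + 3) = 1/1780 ≈ 0.00056180)
w = -14241/1780 (w = -8 - 1*1/1780 = -8 - 1/1780 = -14241/1780 ≈ -8.0006)
(w + A) - 10433 = (-14241/1780 + 19676) - 10433 = 35009039/1780 - 10433 = 16438299/1780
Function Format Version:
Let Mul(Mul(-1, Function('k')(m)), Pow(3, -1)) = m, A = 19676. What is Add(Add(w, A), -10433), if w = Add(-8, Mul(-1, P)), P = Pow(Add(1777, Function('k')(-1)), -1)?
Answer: Rational(16438299, 1780) ≈ 9235.0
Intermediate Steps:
Function('k')(m) = Mul(-3, m)
P = Rational(1, 1780) (P = Pow(Add(1777, Mul(-3, -1)), -1) = Pow(Add(1777, 3), -1) = Pow(1780, -1) = Rational(1, 1780) ≈ 0.00056180)
w = Rational(-14241, 1780) (w = Add(-8, Mul(-1, Rational(1, 1780))) = Add(-8, Rational(-1, 1780)) = Rational(-14241, 1780) ≈ -8.0006)
Add(Add(w, A), -10433) = Add(Add(Rational(-14241, 1780), 19676), -10433) = Add(Rational(35009039, 1780), -10433) = Rational(16438299, 1780)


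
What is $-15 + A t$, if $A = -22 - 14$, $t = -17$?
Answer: $597$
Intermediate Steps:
$A = -36$ ($A = -22 - 14 = -36$)
$-15 + A t = -15 - -612 = -15 + 612 = 597$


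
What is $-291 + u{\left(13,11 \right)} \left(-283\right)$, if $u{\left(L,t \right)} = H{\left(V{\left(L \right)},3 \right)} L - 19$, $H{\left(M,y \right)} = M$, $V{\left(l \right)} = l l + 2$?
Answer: $-624023$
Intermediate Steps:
$V{\left(l \right)} = 2 + l^{2}$ ($V{\left(l \right)} = l^{2} + 2 = 2 + l^{2}$)
$u{\left(L,t \right)} = -19 + L \left(2 + L^{2}\right)$ ($u{\left(L,t \right)} = \left(2 + L^{2}\right) L - 19 = L \left(2 + L^{2}\right) - 19 = -19 + L \left(2 + L^{2}\right)$)
$-291 + u{\left(13,11 \right)} \left(-283\right) = -291 + \left(-19 + 13 \left(2 + 13^{2}\right)\right) \left(-283\right) = -291 + \left(-19 + 13 \left(2 + 169\right)\right) \left(-283\right) = -291 + \left(-19 + 13 \cdot 171\right) \left(-283\right) = -291 + \left(-19 + 2223\right) \left(-283\right) = -291 + 2204 \left(-283\right) = -291 - 623732 = -624023$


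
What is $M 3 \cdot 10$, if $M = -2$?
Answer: $-60$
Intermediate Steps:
$M 3 \cdot 10 = \left(-2\right) 3 \cdot 10 = \left(-6\right) 10 = -60$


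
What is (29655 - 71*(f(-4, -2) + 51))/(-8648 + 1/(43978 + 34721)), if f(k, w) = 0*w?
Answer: -2048849766/680588951 ≈ -3.0104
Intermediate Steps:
f(k, w) = 0
(29655 - 71*(f(-4, -2) + 51))/(-8648 + 1/(43978 + 34721)) = (29655 - 71*(0 + 51))/(-8648 + 1/(43978 + 34721)) = (29655 - 71*51)/(-8648 + 1/78699) = (29655 - 3621)/(-8648 + 1/78699) = 26034/(-680588951/78699) = 26034*(-78699/680588951) = -2048849766/680588951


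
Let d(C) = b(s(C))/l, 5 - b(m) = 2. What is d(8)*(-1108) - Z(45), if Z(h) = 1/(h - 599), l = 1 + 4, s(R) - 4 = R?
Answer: -1841491/2770 ≈ -664.80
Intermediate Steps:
s(R) = 4 + R
l = 5
Z(h) = 1/(-599 + h)
b(m) = 3 (b(m) = 5 - 1*2 = 5 - 2 = 3)
d(C) = ⅗ (d(C) = 3/5 = 3*(⅕) = ⅗)
d(8)*(-1108) - Z(45) = (⅗)*(-1108) - 1/(-599 + 45) = -3324/5 - 1/(-554) = -3324/5 - 1*(-1/554) = -3324/5 + 1/554 = -1841491/2770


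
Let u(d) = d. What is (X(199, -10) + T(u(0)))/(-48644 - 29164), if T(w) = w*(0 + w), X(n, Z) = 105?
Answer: -35/25936 ≈ -0.0013495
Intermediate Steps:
T(w) = w² (T(w) = w*w = w²)
(X(199, -10) + T(u(0)))/(-48644 - 29164) = (105 + 0²)/(-48644 - 29164) = (105 + 0)/(-77808) = 105*(-1/77808) = -35/25936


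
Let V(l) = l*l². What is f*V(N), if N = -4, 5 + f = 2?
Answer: 192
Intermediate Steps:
f = -3 (f = -5 + 2 = -3)
V(l) = l³
f*V(N) = -3*(-4)³ = -3*(-64) = 192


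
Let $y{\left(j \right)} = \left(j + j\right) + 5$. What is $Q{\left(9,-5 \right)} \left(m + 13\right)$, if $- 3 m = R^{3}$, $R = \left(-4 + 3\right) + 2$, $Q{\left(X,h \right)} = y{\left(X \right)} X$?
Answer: $2622$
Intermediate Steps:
$y{\left(j \right)} = 5 + 2 j$ ($y{\left(j \right)} = 2 j + 5 = 5 + 2 j$)
$Q{\left(X,h \right)} = X \left(5 + 2 X\right)$ ($Q{\left(X,h \right)} = \left(5 + 2 X\right) X = X \left(5 + 2 X\right)$)
$R = 1$ ($R = -1 + 2 = 1$)
$m = - \frac{1}{3}$ ($m = - \frac{1^{3}}{3} = \left(- \frac{1}{3}\right) 1 = - \frac{1}{3} \approx -0.33333$)
$Q{\left(9,-5 \right)} \left(m + 13\right) = 9 \left(5 + 2 \cdot 9\right) \left(- \frac{1}{3} + 13\right) = 9 \left(5 + 18\right) \frac{38}{3} = 9 \cdot 23 \cdot \frac{38}{3} = 207 \cdot \frac{38}{3} = 2622$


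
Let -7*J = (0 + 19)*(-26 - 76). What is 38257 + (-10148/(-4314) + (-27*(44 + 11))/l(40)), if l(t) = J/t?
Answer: 26506231529/696711 ≈ 38045.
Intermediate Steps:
J = 1938/7 (J = -(0 + 19)*(-26 - 76)/7 = -19*(-102)/7 = -⅐*(-1938) = 1938/7 ≈ 276.86)
l(t) = 1938/(7*t)
38257 + (-10148/(-4314) + (-27*(44 + 11))/l(40)) = 38257 + (-10148/(-4314) + (-27*(44 + 11))/(((1938/7)/40))) = 38257 + (-10148*(-1/4314) + (-27*55)/(((1938/7)*(1/40)))) = 38257 + (5074/2157 - 1485/969/140) = 38257 + (5074/2157 - 1485*140/969) = 38257 + (5074/2157 - 69300/323) = 38257 - 147841198/696711 = 26506231529/696711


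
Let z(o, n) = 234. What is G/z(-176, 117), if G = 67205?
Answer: 67205/234 ≈ 287.20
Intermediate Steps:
G/z(-176, 117) = 67205/234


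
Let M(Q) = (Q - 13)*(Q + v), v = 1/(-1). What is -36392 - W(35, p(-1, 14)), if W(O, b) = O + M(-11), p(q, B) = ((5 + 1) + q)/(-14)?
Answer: -36715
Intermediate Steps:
v = -1
p(q, B) = -3/7 - q/14 (p(q, B) = (6 + q)*(-1/14) = -3/7 - q/14)
M(Q) = (-1 + Q)*(-13 + Q) (M(Q) = (Q - 13)*(Q - 1) = (-13 + Q)*(-1 + Q) = (-1 + Q)*(-13 + Q))
W(O, b) = 288 + O (W(O, b) = O + (13 + (-11)**2 - 14*(-11)) = O + (13 + 121 + 154) = O + 288 = 288 + O)
-36392 - W(35, p(-1, 14)) = -36392 - (288 + 35) = -36392 - 1*323 = -36392 - 323 = -36715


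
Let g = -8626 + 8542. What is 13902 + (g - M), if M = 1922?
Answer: 11896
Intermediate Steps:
g = -84
13902 + (g - M) = 13902 + (-84 - 1*1922) = 13902 + (-84 - 1922) = 13902 - 2006 = 11896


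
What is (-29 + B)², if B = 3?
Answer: 676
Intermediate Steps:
(-29 + B)² = (-29 + 3)² = (-26)² = 676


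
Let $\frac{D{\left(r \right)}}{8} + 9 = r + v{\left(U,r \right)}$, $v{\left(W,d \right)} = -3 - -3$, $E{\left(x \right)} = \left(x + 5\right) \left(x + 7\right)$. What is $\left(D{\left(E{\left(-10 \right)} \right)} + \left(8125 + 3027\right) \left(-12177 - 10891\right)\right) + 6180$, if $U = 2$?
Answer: $-257248108$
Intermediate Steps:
$E{\left(x \right)} = \left(5 + x\right) \left(7 + x\right)$
$v{\left(W,d \right)} = 0$ ($v{\left(W,d \right)} = -3 + 3 = 0$)
$D{\left(r \right)} = -72 + 8 r$ ($D{\left(r \right)} = -72 + 8 \left(r + 0\right) = -72 + 8 r$)
$\left(D{\left(E{\left(-10 \right)} \right)} + \left(8125 + 3027\right) \left(-12177 - 10891\right)\right) + 6180 = \left(\left(-72 + 8 \left(35 + \left(-10\right)^{2} + 12 \left(-10\right)\right)\right) + \left(8125 + 3027\right) \left(-12177 - 10891\right)\right) + 6180 = \left(\left(-72 + 8 \left(35 + 100 - 120\right)\right) + 11152 \left(-23068\right)\right) + 6180 = \left(\left(-72 + 8 \cdot 15\right) - 257254336\right) + 6180 = \left(\left(-72 + 120\right) - 257254336\right) + 6180 = \left(48 - 257254336\right) + 6180 = -257254288 + 6180 = -257248108$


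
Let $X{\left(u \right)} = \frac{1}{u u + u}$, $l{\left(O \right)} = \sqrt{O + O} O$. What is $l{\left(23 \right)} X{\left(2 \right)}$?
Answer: $\frac{23 \sqrt{46}}{6} \approx 25.999$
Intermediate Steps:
$l{\left(O \right)} = \sqrt{2} O^{\frac{3}{2}}$ ($l{\left(O \right)} = \sqrt{2 O} O = \sqrt{2} \sqrt{O} O = \sqrt{2} O^{\frac{3}{2}}$)
$X{\left(u \right)} = \frac{1}{u + u^{2}}$ ($X{\left(u \right)} = \frac{1}{u^{2} + u} = \frac{1}{u + u^{2}}$)
$l{\left(23 \right)} X{\left(2 \right)} = \sqrt{2} \cdot 23^{\frac{3}{2}} \frac{1}{2 \left(1 + 2\right)} = \sqrt{2} \cdot 23 \sqrt{23} \frac{1}{2 \cdot 3} = 23 \sqrt{46} \cdot \frac{1}{2} \cdot \frac{1}{3} = 23 \sqrt{46} \cdot \frac{1}{6} = \frac{23 \sqrt{46}}{6}$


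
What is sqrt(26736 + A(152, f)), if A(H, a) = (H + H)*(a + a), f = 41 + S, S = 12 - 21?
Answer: 4*sqrt(2887) ≈ 214.92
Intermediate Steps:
S = -9
f = 32 (f = 41 - 9 = 32)
A(H, a) = 4*H*a (A(H, a) = (2*H)*(2*a) = 4*H*a)
sqrt(26736 + A(152, f)) = sqrt(26736 + 4*152*32) = sqrt(26736 + 19456) = sqrt(46192) = 4*sqrt(2887)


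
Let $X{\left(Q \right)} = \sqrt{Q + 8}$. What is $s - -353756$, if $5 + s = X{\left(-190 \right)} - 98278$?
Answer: $255473 + i \sqrt{182} \approx 2.5547 \cdot 10^{5} + 13.491 i$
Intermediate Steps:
$X{\left(Q \right)} = \sqrt{8 + Q}$
$s = -98283 + i \sqrt{182}$ ($s = -5 + \left(\sqrt{8 - 190} - 98278\right) = -5 - \left(98278 - \sqrt{-182}\right) = -5 - \left(98278 - i \sqrt{182}\right) = -98283 + i \sqrt{182} \approx -98283.0 + 13.491 i$)
$s - -353756 = \left(-98283 + i \sqrt{182}\right) - -353756 = \left(-98283 + i \sqrt{182}\right) + 353756 = 255473 + i \sqrt{182}$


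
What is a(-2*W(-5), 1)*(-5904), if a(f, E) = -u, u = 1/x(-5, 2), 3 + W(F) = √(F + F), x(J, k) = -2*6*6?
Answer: -82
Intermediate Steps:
x(J, k) = -72 (x(J, k) = -12*6 = -72)
W(F) = -3 + √2*√F (W(F) = -3 + √(F + F) = -3 + √(2*F) = -3 + √2*√F)
u = -1/72 (u = 1/(-72) = -1/72 ≈ -0.013889)
a(f, E) = 1/72 (a(f, E) = -1*(-1/72) = 1/72)
a(-2*W(-5), 1)*(-5904) = (1/72)*(-5904) = -82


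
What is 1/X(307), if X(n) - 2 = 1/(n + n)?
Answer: 614/1229 ≈ 0.49959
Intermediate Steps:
X(n) = 2 + 1/(2*n) (X(n) = 2 + 1/(n + n) = 2 + 1/(2*n))
1/X(307) = 1/(2 + (1/2)/307) = 1/(2 + (1/2)*(1/307)) = 1/(2 + 1/614) = 1/(1229/614) = 614/1229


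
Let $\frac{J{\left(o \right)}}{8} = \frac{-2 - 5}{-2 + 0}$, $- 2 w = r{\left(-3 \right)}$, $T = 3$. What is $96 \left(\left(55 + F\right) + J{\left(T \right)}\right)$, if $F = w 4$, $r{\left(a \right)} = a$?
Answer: $8544$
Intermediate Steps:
$w = \frac{3}{2}$ ($w = \left(- \frac{1}{2}\right) \left(-3\right) = \frac{3}{2} \approx 1.5$)
$F = 6$ ($F = \frac{3}{2} \cdot 4 = 6$)
$J{\left(o \right)} = 28$ ($J{\left(o \right)} = 8 \frac{-2 - 5}{-2 + 0} = 8 \left(- \frac{7}{-2}\right) = 8 \left(\left(-7\right) \left(- \frac{1}{2}\right)\right) = 8 \cdot \frac{7}{2} = 28$)
$96 \left(\left(55 + F\right) + J{\left(T \right)}\right) = 96 \left(\left(55 + 6\right) + 28\right) = 96 \left(61 + 28\right) = 96 \cdot 89 = 8544$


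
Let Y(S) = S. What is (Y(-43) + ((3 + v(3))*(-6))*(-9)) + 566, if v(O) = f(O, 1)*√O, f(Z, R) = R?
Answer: 685 + 54*√3 ≈ 778.53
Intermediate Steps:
v(O) = √O (v(O) = 1*√O = √O)
(Y(-43) + ((3 + v(3))*(-6))*(-9)) + 566 = (-43 + ((3 + √3)*(-6))*(-9)) + 566 = (-43 + (-18 - 6*√3)*(-9)) + 566 = (-43 + (162 + 54*√3)) + 566 = (119 + 54*√3) + 566 = 685 + 54*√3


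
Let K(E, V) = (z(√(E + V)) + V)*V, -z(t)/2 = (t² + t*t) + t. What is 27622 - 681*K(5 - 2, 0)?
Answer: 27622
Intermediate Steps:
z(t) = -4*t² - 2*t (z(t) = -2*((t² + t*t) + t) = -2*((t² + t²) + t) = -2*(2*t² + t) = -2*(t + 2*t²) = -4*t² - 2*t)
K(E, V) = V*(V - 2*√(E + V)*(1 + 2*√(E + V))) (K(E, V) = (-2*√(E + V)*(1 + 2*√(E + V)) + V)*V = (V - 2*√(E + V)*(1 + 2*√(E + V)))*V = V*(V - 2*√(E + V)*(1 + 2*√(E + V))))
27622 - 681*K(5 - 2, 0) = 27622 - 0*(-4*(5 - 2) - 3*0 - 2*√((5 - 2) + 0)) = 27622 - 0*(-4*3 + 0 - 2*√(3 + 0)) = 27622 - 0*(-12 + 0 - 2*√3) = 27622 - 0*(-12 - 2*√3) = 27622 - 681*0 = 27622 + 0 = 27622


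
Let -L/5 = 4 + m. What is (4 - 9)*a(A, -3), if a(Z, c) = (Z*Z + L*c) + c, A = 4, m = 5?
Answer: -740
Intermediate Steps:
L = -45 (L = -5*(4 + 5) = -5*9 = -45)
a(Z, c) = Z**2 - 44*c (a(Z, c) = (Z*Z - 45*c) + c = (Z**2 - 45*c) + c = Z**2 - 44*c)
(4 - 9)*a(A, -3) = (4 - 9)*(4**2 - 44*(-3)) = -5*(16 + 132) = -5*148 = -740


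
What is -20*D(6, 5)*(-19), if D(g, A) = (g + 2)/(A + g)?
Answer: 3040/11 ≈ 276.36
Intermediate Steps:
D(g, A) = (2 + g)/(A + g)
-20*D(6, 5)*(-19) = -20*(2 + 6)/(5 + 6)*(-19) = -20*8/11*(-19) = -160/11*(-19) = 3040/11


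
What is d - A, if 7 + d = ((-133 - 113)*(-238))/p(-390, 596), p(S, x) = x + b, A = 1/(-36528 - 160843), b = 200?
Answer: 2613981723/39276829 ≈ 66.553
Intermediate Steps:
A = -1/197371 (A = 1/(-197371) = -1/197371 ≈ -5.0666e-6)
p(S, x) = 200 + x (p(S, x) = x + 200 = 200 + x)
d = 13244/199 (d = -7 + ((-133 - 113)*(-238))/(200 + 596) = -7 - 246*(-238)/796 = -7 + 58548*(1/796) = -7 + 14637/199 = 13244/199 ≈ 66.553)
d - A = 13244/199 - 1*(-1/197371) = 13244/199 + 1/197371 = 2613981723/39276829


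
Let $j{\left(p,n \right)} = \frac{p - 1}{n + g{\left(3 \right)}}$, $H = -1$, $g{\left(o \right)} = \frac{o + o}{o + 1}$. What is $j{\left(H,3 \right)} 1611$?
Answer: $-716$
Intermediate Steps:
$g{\left(o \right)} = \frac{2 o}{1 + o}$
$j{\left(p,n \right)} = \frac{-1 + p}{\frac{3}{2} + n}$ ($j{\left(p,n \right)} = \frac{p - 1}{n + 2 \cdot 3 \frac{1}{1 + 3}} = \frac{-1 + p}{n + 2 \cdot 3 \cdot \frac{1}{4}} = \frac{-1 + p}{n + \frac{3}{2}} = \frac{-1 + p}{\frac{3}{2} + n}$)
$j{\left(H,3 \right)} 1611 = \frac{2 \left(-1 - 1\right)}{3 + 2 \cdot 3} \cdot 1611 = 2 \frac{1}{3 + 6} \left(-2\right) 1611 = 2 \cdot \frac{1}{9} \left(-2\right) 1611 = \left(- \frac{4}{9}\right) 1611 = -716$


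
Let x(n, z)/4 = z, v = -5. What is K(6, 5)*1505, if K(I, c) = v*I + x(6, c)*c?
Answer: 105350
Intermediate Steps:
x(n, z) = 4*z
K(I, c) = -5*I + 4*c**2 (K(I, c) = -5*I + (4*c)*c = -5*I + 4*c**2)
K(6, 5)*1505 = (-5*6 + 4*5**2)*1505 = (-30 + 4*25)*1505 = (-30 + 100)*1505 = 70*1505 = 105350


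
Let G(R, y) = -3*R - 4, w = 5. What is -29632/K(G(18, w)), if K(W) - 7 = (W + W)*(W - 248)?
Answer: -29632/35503 ≈ -0.83463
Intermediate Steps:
G(R, y) = -4 - 3*R
K(W) = 7 + 2*W*(-248 + W) (K(W) = 7 + (W + W)*(W - 248) = 7 + (2*W)*(-248 + W) = 7 + 2*W*(-248 + W))
-29632/K(G(18, w)) = -29632/(7 - 496*(-4 - 3*18) + 2*(-4 - 3*18)**2) = -29632/(7 - 496*(-4 - 54) + 2*(-4 - 54)**2) = -29632/(7 - 496*(-58) + 2*(-58)**2) = -29632/(7 + 28768 + 2*3364) = -29632/(7 + 28768 + 6728) = -29632/35503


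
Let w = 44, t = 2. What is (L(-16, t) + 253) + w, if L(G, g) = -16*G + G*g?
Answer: 521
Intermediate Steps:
(L(-16, t) + 253) + w = (-16*(-16 + 2) + 253) + 44 = (-16*(-14) + 253) + 44 = (224 + 253) + 44 = 477 + 44 = 521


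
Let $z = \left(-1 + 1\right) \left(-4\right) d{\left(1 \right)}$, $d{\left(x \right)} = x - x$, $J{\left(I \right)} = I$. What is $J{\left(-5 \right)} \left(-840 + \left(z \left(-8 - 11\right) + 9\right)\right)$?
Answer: $4155$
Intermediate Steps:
$d{\left(x \right)} = 0$
$z = 0$ ($z = \left(-1 + 1\right) \left(-4\right) 0 = 0 \left(-4\right) 0 = 0 \cdot 0 = 0$)
$J{\left(-5 \right)} \left(-840 + \left(z \left(-8 - 11\right) + 9\right)\right) = - 5 \left(-840 + \left(0 \left(-8 - 11\right) + 9\right)\right) = - 5 \left(-840 + \left(0 \left(-19\right) + 9\right)\right) = - 5 \left(-840 + \left(0 + 9\right)\right) = - 5 \left(-840 + 9\right) = \left(-5\right) \left(-831\right) = 4155$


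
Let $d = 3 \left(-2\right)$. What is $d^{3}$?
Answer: $-216$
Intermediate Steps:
$d = -6$
$d^{3} = \left(-6\right)^{3} = -216$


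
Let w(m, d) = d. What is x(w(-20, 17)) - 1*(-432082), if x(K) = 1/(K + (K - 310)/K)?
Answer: 1728311/4 ≈ 4.3208e+5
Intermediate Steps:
x(K) = 1/(K + (-310 + K)/K)
x(w(-20, 17)) - 1*(-432082) = 17/(-310 + 17 + 17**2) - 1*(-432082) = 17/(-310 + 17 + 289) + 432082 = 17/(-4) + 432082 = 17*(-1/4) + 432082 = -17/4 + 432082 = 1728311/4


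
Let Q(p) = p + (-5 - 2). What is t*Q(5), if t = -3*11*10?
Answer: 660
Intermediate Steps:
Q(p) = -7 + p (Q(p) = p - 7 = -7 + p)
t = -330 (t = -33*10 = -330)
t*Q(5) = -330*(-7 + 5) = -330*(-2) = 660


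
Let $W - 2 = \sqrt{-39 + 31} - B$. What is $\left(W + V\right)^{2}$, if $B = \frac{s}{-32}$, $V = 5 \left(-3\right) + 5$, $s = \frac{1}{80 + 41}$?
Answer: $\frac{839511553}{14992384} - \frac{30975 i \sqrt{2}}{968} \approx 55.996 - 45.253 i$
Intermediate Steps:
$s = \frac{1}{121} \approx 0.0082645$
$V = -10$ ($V = -15 + 5 = -10$)
$B = - \frac{1}{3872}$ ($B = \frac{1}{121 \left(-32\right)} = \frac{1}{121} \left(- \frac{1}{32}\right) = - \frac{1}{3872} \approx -0.00025826$)
$W = \frac{7745}{3872} + 2 i \sqrt{2}$ ($W = 2 + \left(\sqrt{-39 + 31} - - \frac{1}{3872}\right) = 2 + \left(\sqrt{-8} + \frac{1}{3872}\right) = 2 + \left(2 i \sqrt{2} + \frac{1}{3872}\right) = 2 + \left(\frac{1}{3872} + 2 i \sqrt{2}\right) = \frac{7745}{3872} + 2 i \sqrt{2} \approx 2.0003 + 2.8284 i$)
$\left(W + V\right)^{2} = \left(\left(\frac{7745}{3872} + 2 i \sqrt{2}\right) - 10\right)^{2} = \left(- \frac{30975}{3872} + 2 i \sqrt{2}\right)^{2}$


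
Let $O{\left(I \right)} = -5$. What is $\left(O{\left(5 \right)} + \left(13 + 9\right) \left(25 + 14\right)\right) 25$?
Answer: $21325$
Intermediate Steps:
$\left(O{\left(5 \right)} + \left(13 + 9\right) \left(25 + 14\right)\right) 25 = \left(-5 + \left(13 + 9\right) \left(25 + 14\right)\right) 25 = \left(-5 + 22 \cdot 39\right) 25 = \left(-5 + 858\right) 25 = 853 \cdot 25 = 21325$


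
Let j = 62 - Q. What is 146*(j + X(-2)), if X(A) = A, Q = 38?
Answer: 3212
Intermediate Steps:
j = 24 (j = 62 - 1*38 = 62 - 38 = 24)
146*(j + X(-2)) = 146*(24 - 2) = 146*22 = 3212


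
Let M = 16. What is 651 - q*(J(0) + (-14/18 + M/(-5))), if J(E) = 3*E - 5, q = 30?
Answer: 2761/3 ≈ 920.33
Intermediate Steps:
J(E) = -5 + 3*E
651 - q*(J(0) + (-14/18 + M/(-5))) = 651 - 30*((-5 + 3*0) + (-14/18 + 16/(-5))) = 651 - 30*((-5 + 0) + (-14*1/18 + 16*(-1/5))) = 651 - 30*(-5 + (-7/9 - 16/5)) = 651 - 30*(-5 - 179/45) = 651 - 30*(-404)/45 = 651 - 1*(-808/3) = 651 + 808/3 = 2761/3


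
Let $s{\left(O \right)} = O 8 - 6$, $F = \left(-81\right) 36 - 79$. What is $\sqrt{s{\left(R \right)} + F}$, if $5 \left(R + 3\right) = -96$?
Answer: $\frac{i \sqrt{79465}}{5} \approx 56.379 i$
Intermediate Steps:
$R = - \frac{111}{5}$ ($R = -3 + \frac{1}{5} \left(-96\right) = -3 - \frac{96}{5} = - \frac{111}{5} \approx -22.2$)
$F = -2995$ ($F = -2916 - 79 = -2995$)
$s{\left(O \right)} = -6 + 8 O$ ($s{\left(O \right)} = 8 O - 6 = -6 + 8 O$)
$\sqrt{s{\left(R \right)} + F} = \sqrt{\left(-6 + 8 \left(- \frac{111}{5}\right)\right) - 2995} = \sqrt{\left(-6 - \frac{888}{5}\right) - 2995} = \sqrt{- \frac{918}{5} - 2995} = \sqrt{- \frac{15893}{5}} = \frac{i \sqrt{79465}}{5}$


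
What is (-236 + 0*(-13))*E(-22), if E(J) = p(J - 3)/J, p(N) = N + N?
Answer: -5900/11 ≈ -536.36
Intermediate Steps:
p(N) = 2*N
E(J) = (-6 + 2*J)/J (E(J) = (2*(J - 3))/J = (2*(-3 + J))/J = (-6 + 2*J)/J)
(-236 + 0*(-13))*E(-22) = (-236 + 0*(-13))*(2 - 6/(-22)) = (-236 + 0)*(2 - 6*(-1/22)) = -236*(2 + 3/11) = -236*25/11 = -5900/11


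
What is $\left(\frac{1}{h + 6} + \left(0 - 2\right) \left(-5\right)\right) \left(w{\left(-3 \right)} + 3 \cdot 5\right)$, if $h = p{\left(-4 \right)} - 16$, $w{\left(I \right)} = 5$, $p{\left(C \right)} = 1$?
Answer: $\frac{1780}{9} \approx 197.78$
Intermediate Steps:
$h = -15$ ($h = 1 - 16 = -15$)
$\left(\frac{1}{h + 6} + \left(0 - 2\right) \left(-5\right)\right) \left(w{\left(-3 \right)} + 3 \cdot 5\right) = \left(\frac{1}{-15 + 6} + \left(0 - 2\right) \left(-5\right)\right) \left(5 + 3 \cdot 5\right) = \left(\frac{1}{-9} - -10\right) \left(5 + 15\right) = \left(- \frac{1}{9} + 10\right) 20 = \frac{89}{9} \cdot 20 = \frac{1780}{9}$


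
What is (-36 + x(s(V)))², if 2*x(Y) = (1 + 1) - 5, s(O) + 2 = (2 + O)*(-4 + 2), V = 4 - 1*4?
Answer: 5625/4 ≈ 1406.3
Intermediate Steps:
V = 0 (V = 4 - 4 = 0)
s(O) = -6 - 2*O (s(O) = -2 + (2 + O)*(-4 + 2) = -2 + (2 + O)*(-2) = -2 + (-4 - 2*O) = -6 - 2*O)
x(Y) = -3/2 (x(Y) = ((1 + 1) - 5)/2 = (2 - 5)/2 = (½)*(-3) = -3/2)
(-36 + x(s(V)))² = (-36 - 3/2)² = (-75/2)² = 5625/4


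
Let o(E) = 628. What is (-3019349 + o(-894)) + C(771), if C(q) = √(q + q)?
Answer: -3018721 + √1542 ≈ -3.0187e+6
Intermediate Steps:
C(q) = √2*√q (C(q) = √(2*q) = √2*√q)
(-3019349 + o(-894)) + C(771) = (-3019349 + 628) + √2*√771 = -3018721 + √1542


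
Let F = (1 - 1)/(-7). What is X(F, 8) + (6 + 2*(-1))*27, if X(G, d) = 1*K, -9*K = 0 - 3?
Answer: 325/3 ≈ 108.33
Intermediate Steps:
F = 0 (F = 0*(-⅐) = 0)
K = ⅓ (K = -(0 - 3)/9 = -⅑*(-3) = ⅓ ≈ 0.33333)
X(G, d) = ⅓ (X(G, d) = 1*(⅓) = ⅓)
X(F, 8) + (6 + 2*(-1))*27 = ⅓ + (6 + 2*(-1))*27 = ⅓ + (6 - 2)*27 = ⅓ + 4*27 = ⅓ + 108 = 325/3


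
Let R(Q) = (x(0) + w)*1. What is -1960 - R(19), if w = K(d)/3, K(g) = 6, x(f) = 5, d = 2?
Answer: -1967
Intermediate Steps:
w = 2 (w = 6/3 = 6*(⅓) = 2)
R(Q) = 7 (R(Q) = (5 + 2)*1 = 7*1 = 7)
-1960 - R(19) = -1960 - 1*7 = -1960 - 7 = -1967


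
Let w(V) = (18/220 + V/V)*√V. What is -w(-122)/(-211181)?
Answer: 119*I*√122/23229910 ≈ 5.6582e-5*I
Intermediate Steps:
w(V) = 119*√V/110 (w(V) = (18*(1/220) + 1)*√V = (9/110 + 1)*√V = 119*√V/110)
-w(-122)/(-211181) = -119*√(-122)/110/(-211181) = -119*(I*√122)/110*(-1)/211181 = -119*I*√122/110*(-1)/211181 = -(-119)*I*√122/23229910 = 119*I*√122/23229910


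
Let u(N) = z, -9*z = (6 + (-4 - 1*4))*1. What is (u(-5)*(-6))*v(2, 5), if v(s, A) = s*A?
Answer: -40/3 ≈ -13.333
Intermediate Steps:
z = 2/9 (z = -(6 + (-4 - 1*4))/9 = -(6 + (-4 - 4))/9 = -(6 - 8)/9 = -(-2)/9 = -⅑*(-2) = 2/9 ≈ 0.22222)
u(N) = 2/9
v(s, A) = A*s
(u(-5)*(-6))*v(2, 5) = ((2/9)*(-6))*(5*2) = -4/3*10 = -40/3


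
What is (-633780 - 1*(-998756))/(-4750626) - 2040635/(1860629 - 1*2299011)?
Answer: 4767147389339/1041294463566 ≈ 4.5781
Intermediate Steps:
(-633780 - 1*(-998756))/(-4750626) - 2040635/(1860629 - 1*2299011) = (-633780 + 998756)*(-1/4750626) - 2040635/(1860629 - 2299011) = 364976*(-1/4750626) - 2040635/(-438382) = -182488/2375313 - 2040635*(-1/438382) = -182488/2375313 + 2040635/438382 = 4767147389339/1041294463566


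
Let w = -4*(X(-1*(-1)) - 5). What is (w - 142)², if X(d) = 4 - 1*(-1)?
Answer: 20164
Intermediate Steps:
X(d) = 5 (X(d) = 4 + 1 = 5)
w = 0 (w = -4*(5 - 5) = -4*0 = 0)
(w - 142)² = (0 - 142)² = (-142)² = 20164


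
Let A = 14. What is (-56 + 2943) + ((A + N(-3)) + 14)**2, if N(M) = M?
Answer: 3512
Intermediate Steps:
(-56 + 2943) + ((A + N(-3)) + 14)**2 = (-56 + 2943) + ((14 - 3) + 14)**2 = 2887 + (11 + 14)**2 = 2887 + 25**2 = 2887 + 625 = 3512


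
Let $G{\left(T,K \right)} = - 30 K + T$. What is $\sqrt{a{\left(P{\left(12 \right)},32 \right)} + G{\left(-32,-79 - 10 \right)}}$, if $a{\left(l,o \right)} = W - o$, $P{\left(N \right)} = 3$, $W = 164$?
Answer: $\sqrt{2770} \approx 52.631$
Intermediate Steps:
$G{\left(T,K \right)} = T - 30 K$
$a{\left(l,o \right)} = 164 - o$
$\sqrt{a{\left(P{\left(12 \right)},32 \right)} + G{\left(-32,-79 - 10 \right)}} = \sqrt{\left(164 - 32\right) - \left(32 + 30 \left(-79 - 10\right)\right)} = \sqrt{\left(164 - 32\right) - -2638} = \sqrt{132 + \left(-32 + 2670\right)} = \sqrt{132 + 2638} = \sqrt{2770}$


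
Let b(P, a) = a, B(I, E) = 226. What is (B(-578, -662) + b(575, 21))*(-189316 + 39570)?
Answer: -36987262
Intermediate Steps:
(B(-578, -662) + b(575, 21))*(-189316 + 39570) = (226 + 21)*(-189316 + 39570) = 247*(-149746) = -36987262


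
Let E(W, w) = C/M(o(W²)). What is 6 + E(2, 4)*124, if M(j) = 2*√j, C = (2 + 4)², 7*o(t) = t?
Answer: 6 + 1116*√7 ≈ 2958.7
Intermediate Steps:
o(t) = t/7
C = 36 (C = 6² = 36)
E(W, w) = 18*√7/√(W²) (E(W, w) = 36/((2*√(W²/7))) = 36/((2*(√7*√(W²)/7))) = 36/((2*√7*√(W²)/7)) = 36*(√7/(2*√(W²))) = 18*√7/√(W²))
6 + E(2, 4)*124 = 6 + (18*√7/√(2²))*124 = 6 + (18*√7/√4)*124 = 6 + (18*√7*(½))*124 = 6 + (9*√7)*124 = 6 + 1116*√7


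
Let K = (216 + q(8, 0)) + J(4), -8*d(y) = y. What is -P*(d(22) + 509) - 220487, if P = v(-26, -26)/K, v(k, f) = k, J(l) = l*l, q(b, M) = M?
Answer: -102279643/464 ≈ -2.2043e+5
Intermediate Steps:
J(l) = l**2
d(y) = -y/8
K = 232 (K = (216 + 0) + 4**2 = 216 + 16 = 232)
P = -13/116 (P = -26/232 = -26*1/232 = -13/116 ≈ -0.11207)
-P*(d(22) + 509) - 220487 = -(-13)*(-1/8*22 + 509)/116 - 220487 = -(-13)*(-11/4 + 509)/116 - 220487 = -(-13)*2025/(116*4) - 220487 = -1*(-26325/464) - 220487 = 26325/464 - 220487 = -102279643/464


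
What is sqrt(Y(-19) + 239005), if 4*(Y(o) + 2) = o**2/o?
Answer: sqrt(955993)/2 ≈ 488.87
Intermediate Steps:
Y(o) = -2 + o/4 (Y(o) = -2 + (o**2/o)/4 = -2 + o/4)
sqrt(Y(-19) + 239005) = sqrt((-2 + (1/4)*(-19)) + 239005) = sqrt((-2 - 19/4) + 239005) = sqrt(-27/4 + 239005) = sqrt(955993/4) = sqrt(955993)/2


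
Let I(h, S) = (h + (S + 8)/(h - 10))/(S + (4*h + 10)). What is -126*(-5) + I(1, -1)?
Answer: 73712/117 ≈ 630.02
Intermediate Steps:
I(h, S) = (h + (8 + S)/(-10 + h))/(10 + S + 4*h) (I(h, S) = (h + (8 + S)/(-10 + h))/(S + (10 + 4*h)) = (h + (8 + S)/(-10 + h))/(10 + S + 4*h))
-126*(-5) + I(1, -1) = -126*(-5) + (-8 - 1*(-1) - 1*1² + 10*1)/(100 - 4*1² + 10*(-1) + 30*1 - 1*(-1)*1) = 630 + (-8 + 1 - 1*1 + 10)/(100 - 4*1 - 10 + 30 + 1) = 630 + (-8 + 1 - 1 + 10)/(100 - 4 - 10 + 30 + 1) = 630 + 2/117 = 73712/117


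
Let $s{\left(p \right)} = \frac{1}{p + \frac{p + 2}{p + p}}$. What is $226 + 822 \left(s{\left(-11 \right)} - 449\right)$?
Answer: $- \frac{85960600}{233} \approx -3.6893 \cdot 10^{5}$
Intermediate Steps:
$s{\left(p \right)} = \frac{1}{p + \frac{2 + p}{2 p}}$
$226 + 822 \left(s{\left(-11 \right)} - 449\right) = 226 + 822 \left(2 \left(-11\right) \frac{1}{2 - 11 + 2 \left(-11\right)^{2}} - 449\right) = 226 + 822 \left(2 \left(-11\right) \frac{1}{2 - 11 + 2 \cdot 121} - 449\right) = 226 + 822 \left(2 \left(-11\right) \frac{1}{2 - 11 + 242} - 449\right) = 226 + 822 \left(2 \left(-11\right) \frac{1}{233} - 449\right) = 226 + 822 \left(- \frac{22}{233} - 449\right) = 226 + 822 \left(- \frac{104639}{233}\right) = 226 - \frac{86013258}{233} = - \frac{85960600}{233}$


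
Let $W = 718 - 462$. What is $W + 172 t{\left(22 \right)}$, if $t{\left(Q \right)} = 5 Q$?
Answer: $19176$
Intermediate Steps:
$W = 256$ ($W = 718 - 462 = 256$)
$W + 172 t{\left(22 \right)} = 256 + 172 \cdot 5 \cdot 22 = 256 + 172 \cdot 110 = 256 + 18920 = 19176$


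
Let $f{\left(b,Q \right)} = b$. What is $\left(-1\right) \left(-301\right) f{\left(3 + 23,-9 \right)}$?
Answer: $7826$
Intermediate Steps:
$\left(-1\right) \left(-301\right) f{\left(3 + 23,-9 \right)} = \left(-1\right) \left(-301\right) \left(3 + 23\right) = 301 \cdot 26 = 7826$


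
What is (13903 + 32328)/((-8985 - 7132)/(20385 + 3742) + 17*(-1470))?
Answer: -1115415337/602949847 ≈ -1.8499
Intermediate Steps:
(13903 + 32328)/((-8985 - 7132)/(20385 + 3742) + 17*(-1470)) = 46231/(-16117/24127 - 24990) = 46231/(-602949847/24127) = 46231*(-24127/602949847) = -1115415337/602949847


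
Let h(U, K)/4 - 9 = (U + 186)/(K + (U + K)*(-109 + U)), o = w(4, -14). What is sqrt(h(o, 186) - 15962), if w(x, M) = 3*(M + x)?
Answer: I*sqrt(204456592846)/3583 ≈ 126.2*I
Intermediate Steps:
w(x, M) = 3*M + 3*x
o = -30 (o = 3*(-14) + 3*4 = -42 + 12 = -30)
h(U, K) = 36 + 4*(186 + U)/(K + (-109 + U)*(K + U)) (h(U, K) = 36 + 4*((U + 186)/(K + (U + K)*(-109 + U))) = 36 + 4*((186 + U)/(K + (K + U)*(-109 + U))) = 36 + 4*((186 + U)/(K + (-109 + U)*(K + U))) = 36 + 4*(186 + U)/(K + (-109 + U)*(K + U)))
sqrt(h(o, 186) - 15962) = sqrt(4*(186 - 980*(-30) - 972*186 + 9*(-30)**2 + 9*186*(-30))/((-30)**2 - 109*(-30) - 108*186 + 186*(-30)) - 15962) = sqrt(4*(186 + 29400 - 180792 + 9*900 - 50220)/(900 + 3270 - 20088 - 5580) - 15962) = sqrt(4*(186 + 29400 - 180792 + 8100 - 50220)/(-21498) - 15962) = sqrt(4*(-1/21498)*(-193326) - 15962) = sqrt(128884/3583 - 15962) = sqrt(-57062962/3583) = I*sqrt(204456592846)/3583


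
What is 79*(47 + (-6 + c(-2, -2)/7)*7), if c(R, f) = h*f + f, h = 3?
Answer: -237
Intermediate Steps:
c(R, f) = 4*f (c(R, f) = 3*f + f = 4*f)
79*(47 + (-6 + c(-2, -2)/7)*7) = 79*(47 + (-6 + (4*(-2))/7)*7) = 79*(47 + (-6 - 8*⅐)*7) = 79*(47 + (-6 - 8/7)*7) = 79*(47 - 50/7*7) = 79*(47 - 50) = 79*(-3) = -237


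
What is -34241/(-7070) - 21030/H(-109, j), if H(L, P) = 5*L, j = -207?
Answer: 33468689/770630 ≈ 43.430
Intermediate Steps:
-34241/(-7070) - 21030/H(-109, j) = -34241/(-7070) - 21030/(5*(-109)) = -34241*(-1/7070) - 21030/(-545) = 34241/7070 - 21030*(-1/545) = 34241/7070 + 4206/109 = 33468689/770630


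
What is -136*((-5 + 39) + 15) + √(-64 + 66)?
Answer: -6664 + √2 ≈ -6662.6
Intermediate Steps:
-136*((-5 + 39) + 15) + √(-64 + 66) = -136*(34 + 15) + √2 = -136*49 + √2 = -6664 + √2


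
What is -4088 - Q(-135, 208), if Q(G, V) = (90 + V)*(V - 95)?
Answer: -37762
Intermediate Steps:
Q(G, V) = (-95 + V)*(90 + V) (Q(G, V) = (90 + V)*(-95 + V) = (-95 + V)*(90 + V))
-4088 - Q(-135, 208) = -4088 - (-8550 + 208**2 - 5*208) = -4088 - (-8550 + 43264 - 1040) = -4088 - 1*33674 = -4088 - 33674 = -37762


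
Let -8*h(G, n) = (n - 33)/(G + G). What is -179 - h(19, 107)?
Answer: -27171/152 ≈ -178.76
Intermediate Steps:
h(G, n) = -(-33 + n)/(16*G) (h(G, n) = -(n - 33)/(8*(G + G)) = -(-33 + n)/(8*(2*G)) = -(-33 + n)*1/(2*G)/8 = -(-33 + n)/(16*G))
-179 - h(19, 107) = -179 - (33 - 1*107)/(16*19) = -179 - (33 - 107)/(16*19) = -179 - (-74)/(16*19) = -179 - 1*(-37/152) = -179 + 37/152 = -27171/152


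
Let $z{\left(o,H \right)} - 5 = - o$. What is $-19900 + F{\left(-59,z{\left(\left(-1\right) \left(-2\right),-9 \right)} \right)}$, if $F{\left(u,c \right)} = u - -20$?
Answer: $-19939$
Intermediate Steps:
$z{\left(o,H \right)} = 5 - o$
$F{\left(u,c \right)} = 20 + u$ ($F{\left(u,c \right)} = u + 20 = 20 + u$)
$-19900 + F{\left(-59,z{\left(\left(-1\right) \left(-2\right),-9 \right)} \right)} = -19900 + \left(20 - 59\right) = -19900 - 39 = -19939$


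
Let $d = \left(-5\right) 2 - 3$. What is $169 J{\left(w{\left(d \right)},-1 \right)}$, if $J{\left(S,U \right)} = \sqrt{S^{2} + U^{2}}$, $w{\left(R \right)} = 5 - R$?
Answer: $845 \sqrt{13} \approx 3046.7$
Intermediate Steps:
$d = -13$ ($d = -10 - 3 = -13$)
$169 J{\left(w{\left(d \right)},-1 \right)} = 169 \sqrt{\left(5 - -13\right)^{2} + \left(-1\right)^{2}} = 169 \sqrt{\left(5 + 13\right)^{2} + 1} = 169 \sqrt{18^{2} + 1} = 169 \sqrt{324 + 1} = 169 \sqrt{325} = 169 \cdot 5 \sqrt{13} = 845 \sqrt{13}$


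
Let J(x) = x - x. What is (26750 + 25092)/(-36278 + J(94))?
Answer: -25921/18139 ≈ -1.4290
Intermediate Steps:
J(x) = 0
(26750 + 25092)/(-36278 + J(94)) = (26750 + 25092)/(-36278 + 0) = 51842/(-36278) = 51842*(-1/36278) = -25921/18139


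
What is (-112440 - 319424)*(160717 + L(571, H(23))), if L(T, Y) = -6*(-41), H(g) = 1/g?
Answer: -69514125032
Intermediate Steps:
L(T, Y) = 246
(-112440 - 319424)*(160717 + L(571, H(23))) = (-112440 - 319424)*(160717 + 246) = -431864*160963 = -69514125032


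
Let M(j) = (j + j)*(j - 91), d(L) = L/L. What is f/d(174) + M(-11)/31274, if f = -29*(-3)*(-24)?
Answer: -32648934/15637 ≈ -2087.9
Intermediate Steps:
d(L) = 1
M(j) = 2*j*(-91 + j) (M(j) = (2*j)*(-91 + j) = 2*j*(-91 + j))
f = -2088 (f = 87*(-24) = -2088)
f/d(174) + M(-11)/31274 = -2088/1 + (2*(-11)*(-91 - 11))/31274 = -2088*1 + (2*(-11)*(-102))*(1/31274) = -2088 + 2244*(1/31274) = -2088 + 1122/15637 = -32648934/15637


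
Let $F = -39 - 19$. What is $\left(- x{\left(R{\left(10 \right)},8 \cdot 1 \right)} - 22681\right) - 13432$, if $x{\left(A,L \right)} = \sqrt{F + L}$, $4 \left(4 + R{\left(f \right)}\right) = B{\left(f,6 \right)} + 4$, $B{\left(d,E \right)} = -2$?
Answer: $-36113 - 5 i \sqrt{2} \approx -36113.0 - 7.0711 i$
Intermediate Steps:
$R{\left(f \right)} = - \frac{7}{2}$ ($R{\left(f \right)} = -4 + \frac{-2 + 4}{4} = -4 + \frac{1}{4} \cdot 2 = -4 + \frac{1}{2} = - \frac{7}{2}$)
$F = -58$
$x{\left(A,L \right)} = \sqrt{-58 + L}$
$\left(- x{\left(R{\left(10 \right)},8 \cdot 1 \right)} - 22681\right) - 13432 = \left(- \sqrt{-58 + 8 \cdot 1} - 22681\right) - 13432 = \left(- \sqrt{-58 + 8} - 22681\right) - 13432 = \left(- \sqrt{-50} - 22681\right) - 13432 = \left(- 5 i \sqrt{2} - 22681\right) - 13432 = \left(-22681 - 5 i \sqrt{2}\right) - 13432 = -36113 - 5 i \sqrt{2}$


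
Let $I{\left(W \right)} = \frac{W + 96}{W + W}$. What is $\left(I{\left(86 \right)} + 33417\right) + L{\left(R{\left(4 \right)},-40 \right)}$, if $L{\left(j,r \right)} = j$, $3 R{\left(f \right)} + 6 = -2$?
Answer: $\frac{8621171}{258} \approx 33415.0$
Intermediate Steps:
$R{\left(f \right)} = - \frac{8}{3}$ ($R{\left(f \right)} = -2 + \frac{1}{3} \left(-2\right) = -2 - \frac{2}{3} = - \frac{8}{3}$)
$I{\left(W \right)} = \frac{96 + W}{2 W}$
$\left(I{\left(86 \right)} + 33417\right) + L{\left(R{\left(4 \right)},-40 \right)} = \left(\frac{96 + 86}{2 \cdot 86} + 33417\right) - \frac{8}{3} = \left(\frac{1}{2} \cdot \frac{1}{86} \cdot 182 + 33417\right) - \frac{8}{3} = \left(\frac{91}{86} + 33417\right) - \frac{8}{3} = \frac{2873953}{86} - \frac{8}{3} = \frac{8621171}{258}$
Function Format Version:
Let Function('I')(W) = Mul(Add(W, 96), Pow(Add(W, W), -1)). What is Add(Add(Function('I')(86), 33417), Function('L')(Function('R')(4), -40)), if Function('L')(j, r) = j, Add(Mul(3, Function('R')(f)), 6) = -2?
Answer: Rational(8621171, 258) ≈ 33415.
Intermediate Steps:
Function('R')(f) = Rational(-8, 3) (Function('R')(f) = Add(-2, Mul(Rational(1, 3), -2)) = Add(-2, Rational(-2, 3)) = Rational(-8, 3))
Function('I')(W) = Mul(Rational(1, 2), Pow(W, -1), Add(96, W)) (Function('I')(W) = Mul(Add(96, W), Pow(Mul(2, W), -1)) = Mul(Add(96, W), Mul(Rational(1, 2), Pow(W, -1))) = Mul(Rational(1, 2), Pow(W, -1), Add(96, W)))
Add(Add(Function('I')(86), 33417), Function('L')(Function('R')(4), -40)) = Add(Add(Mul(Rational(1, 2), Pow(86, -1), Add(96, 86)), 33417), Rational(-8, 3)) = Add(Add(Mul(Rational(1, 2), Rational(1, 86), 182), 33417), Rational(-8, 3)) = Add(Add(Rational(91, 86), 33417), Rational(-8, 3)) = Add(Rational(2873953, 86), Rational(-8, 3)) = Rational(8621171, 258)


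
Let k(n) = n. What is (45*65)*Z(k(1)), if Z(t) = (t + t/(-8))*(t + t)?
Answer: 20475/4 ≈ 5118.8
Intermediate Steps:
Z(t) = 7*t**2/4 (Z(t) = (t + t*(-1/8))*(2*t) = (t - t/8)*(2*t) = (7*t/8)*(2*t) = 7*t**2/4)
(45*65)*Z(k(1)) = (45*65)*((7/4)*1**2) = 2925*((7/4)*1) = 2925*(7/4) = 20475/4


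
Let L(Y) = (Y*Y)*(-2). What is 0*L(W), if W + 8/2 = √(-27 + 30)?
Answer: 0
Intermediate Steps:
W = -4 + √3 (W = -4 + √(-27 + 30) = -4 + √3 ≈ -2.2679)
L(Y) = -2*Y² (L(Y) = Y²*(-2) = -2*Y²)
0*L(W) = 0*(-2*(-4 + √3)²) = 0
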